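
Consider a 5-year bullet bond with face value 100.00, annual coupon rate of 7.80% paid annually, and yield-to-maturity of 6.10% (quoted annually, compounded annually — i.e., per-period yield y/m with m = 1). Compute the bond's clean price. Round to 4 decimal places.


Answer: Price = 107.1416

Derivation:
Coupon per period c = face * coupon_rate / m = 7.800000
Periods per year m = 1; per-period yield y/m = 0.061000
Number of cashflows N = 5
Cashflows (t years, CF_t, discount factor 1/(1+y/m)^(m*t), PV):
  t = 1.0000: CF_t = 7.800000, DF = 0.942507, PV = 7.351555
  t = 2.0000: CF_t = 7.800000, DF = 0.888320, PV = 6.928893
  t = 3.0000: CF_t = 7.800000, DF = 0.837247, PV = 6.530530
  t = 4.0000: CF_t = 7.800000, DF = 0.789112, PV = 6.155071
  t = 5.0000: CF_t = 107.800000, DF = 0.743743, PV = 80.175530
Price P = sum_t PV_t = 107.141579


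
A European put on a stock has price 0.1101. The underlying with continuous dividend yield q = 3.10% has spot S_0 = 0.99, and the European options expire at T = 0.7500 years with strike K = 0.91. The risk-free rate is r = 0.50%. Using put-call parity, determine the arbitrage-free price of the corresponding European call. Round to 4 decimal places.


Answer: Call price = 0.1708

Derivation:
Put-call parity: C - P = S_0 * exp(-qT) - K * exp(-rT).
S_0 * exp(-qT) = 0.9900 * 0.97701820 = 0.96724802
K * exp(-rT) = 0.9100 * 0.99625702 = 0.90659389
C = P + S*exp(-qT) - K*exp(-rT)
C = 0.1101 + 0.96724802 - 0.90659389 = 0.1708


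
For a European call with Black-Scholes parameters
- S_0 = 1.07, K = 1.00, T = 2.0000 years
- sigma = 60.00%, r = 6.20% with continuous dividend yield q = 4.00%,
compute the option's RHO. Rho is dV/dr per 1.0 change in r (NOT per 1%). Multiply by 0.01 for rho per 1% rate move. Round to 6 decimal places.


Answer: Rho = 0.680001

Derivation:
d1 = 0.5558550479; d2 = -0.2926730895
phi(d1) = 0.3418353979; exp(-qT) = 0.9231163464; exp(-rT) = 0.8833798409
N(d2) = 0.3848860205
Rho = K*T*exp(-rT)*N(d2) = 1.0000 * 2.0000 * 0.8833798409 * 0.3848860205 = 0.680001


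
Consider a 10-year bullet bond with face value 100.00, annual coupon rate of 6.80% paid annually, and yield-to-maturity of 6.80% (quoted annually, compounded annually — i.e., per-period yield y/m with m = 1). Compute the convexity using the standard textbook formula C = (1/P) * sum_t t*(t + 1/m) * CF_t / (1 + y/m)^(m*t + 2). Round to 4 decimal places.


Coupon per period c = face * coupon_rate / m = 6.800000
Periods per year m = 1; per-period yield y/m = 0.068000
Number of cashflows N = 10
Cashflows (t years, CF_t, discount factor 1/(1+y/m)^(m*t), PV):
  t = 1.0000: CF_t = 6.800000, DF = 0.936330, PV = 6.367041
  t = 2.0000: CF_t = 6.800000, DF = 0.876713, PV = 5.961649
  t = 3.0000: CF_t = 6.800000, DF = 0.820892, PV = 5.582068
  t = 4.0000: CF_t = 6.800000, DF = 0.768626, PV = 5.226656
  t = 5.0000: CF_t = 6.800000, DF = 0.719687, PV = 4.893872
  t = 6.0000: CF_t = 6.800000, DF = 0.673864, PV = 4.582278
  t = 7.0000: CF_t = 6.800000, DF = 0.630959, PV = 4.290522
  t = 8.0000: CF_t = 6.800000, DF = 0.590786, PV = 4.017343
  t = 9.0000: CF_t = 6.800000, DF = 0.553170, PV = 3.761557
  t = 10.0000: CF_t = 106.800000, DF = 0.517950, PV = 55.317014
Price P = sum_t PV_t = 100.000000
Convexity numerator sum_t t*(t + 1/m) * CF_t / (1+y/m)^(m*t + 2):
  t = 1.0000: term = 11.164137
  t = 2.0000: term = 31.359935
  t = 3.0000: term = 58.726470
  t = 4.0000: term = 91.645552
  t = 5.0000: term = 128.715663
  t = 6.0000: term = 168.728397
  t = 7.0000: term = 210.647188
  t = 8.0000: term = 253.588107
  t = 9.0000: term = 296.802560
  t = 10.0000: term = 5334.686536
Convexity = (1/P) * sum = 6586.064545 / 100.000000 = 65.860645

Answer: Convexity = 65.8606


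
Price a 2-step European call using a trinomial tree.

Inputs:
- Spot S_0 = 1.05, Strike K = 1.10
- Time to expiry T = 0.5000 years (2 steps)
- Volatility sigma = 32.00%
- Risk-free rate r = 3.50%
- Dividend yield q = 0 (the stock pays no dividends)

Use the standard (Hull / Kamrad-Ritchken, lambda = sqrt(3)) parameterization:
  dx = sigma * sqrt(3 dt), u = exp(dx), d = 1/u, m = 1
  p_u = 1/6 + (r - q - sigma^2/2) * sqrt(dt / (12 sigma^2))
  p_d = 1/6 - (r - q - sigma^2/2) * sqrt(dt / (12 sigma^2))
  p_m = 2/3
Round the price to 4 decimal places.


dt = T/N = 0.250000; dx = sigma*sqrt(3*dt) = 0.277128
u = exp(dx) = 1.319335; d = 1/u = 0.757957
p_u = 0.159360, p_m = 0.666667, p_d = 0.173974
Discount per step: exp(-r*dt) = 0.991288
Stock lattice S(k, j) with j the centered position index:
  k=0: S(0,+0) = 1.0500
  k=1: S(1,-1) = 0.7959; S(1,+0) = 1.0500; S(1,+1) = 1.3853
  k=2: S(2,-2) = 0.6032; S(2,-1) = 0.7959; S(2,+0) = 1.0500; S(2,+1) = 1.3853; S(2,+2) = 1.8277
Terminal payoffs V(N, j) = max(S_T - K, 0):
  V(2,-2) = 0.000000; V(2,-1) = 0.000000; V(2,+0) = 0.000000; V(2,+1) = 0.285302; V(2,+2) = 0.727678
Backward induction: V(k, j) = exp(-r*dt) * [p_u * V(k+1, j+1) + p_m * V(k+1, j) + p_d * V(k+1, j-1)]
  V(1,-1) = exp(-r*dt) * [p_u*0.000000 + p_m*0.000000 + p_d*0.000000] = 0.000000
  V(1,+0) = exp(-r*dt) * [p_u*0.285302 + p_m*0.000000 + p_d*0.000000] = 0.045070
  V(1,+1) = exp(-r*dt) * [p_u*0.727678 + p_m*0.285302 + p_d*0.000000] = 0.303497
  V(0,+0) = exp(-r*dt) * [p_u*0.303497 + p_m*0.045070 + p_d*0.000000] = 0.077728

Answer: Price = V(0,0) = 0.0777


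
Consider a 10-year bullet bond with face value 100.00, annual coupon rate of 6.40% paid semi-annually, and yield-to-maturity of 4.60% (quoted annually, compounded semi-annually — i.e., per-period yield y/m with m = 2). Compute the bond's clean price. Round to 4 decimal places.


Answer: Price = 114.2990

Derivation:
Coupon per period c = face * coupon_rate / m = 3.200000
Periods per year m = 2; per-period yield y/m = 0.023000
Number of cashflows N = 20
Cashflows (t years, CF_t, discount factor 1/(1+y/m)^(m*t), PV):
  t = 0.5000: CF_t = 3.200000, DF = 0.977517, PV = 3.128055
  t = 1.0000: CF_t = 3.200000, DF = 0.955540, PV = 3.057727
  t = 1.5000: CF_t = 3.200000, DF = 0.934056, PV = 2.988980
  t = 2.0000: CF_t = 3.200000, DF = 0.913056, PV = 2.921780
  t = 2.5000: CF_t = 3.200000, DF = 0.892528, PV = 2.856089
  t = 3.0000: CF_t = 3.200000, DF = 0.872461, PV = 2.791876
  t = 3.5000: CF_t = 3.200000, DF = 0.852846, PV = 2.729107
  t = 4.0000: CF_t = 3.200000, DF = 0.833671, PV = 2.667749
  t = 4.5000: CF_t = 3.200000, DF = 0.814928, PV = 2.607770
  t = 5.0000: CF_t = 3.200000, DF = 0.796606, PV = 2.549140
  t = 5.5000: CF_t = 3.200000, DF = 0.778696, PV = 2.491828
  t = 6.0000: CF_t = 3.200000, DF = 0.761189, PV = 2.435804
  t = 6.5000: CF_t = 3.200000, DF = 0.744075, PV = 2.381040
  t = 7.0000: CF_t = 3.200000, DF = 0.727346, PV = 2.327508
  t = 7.5000: CF_t = 3.200000, DF = 0.710993, PV = 2.275178
  t = 8.0000: CF_t = 3.200000, DF = 0.695008, PV = 2.224026
  t = 8.5000: CF_t = 3.200000, DF = 0.679382, PV = 2.174023
  t = 9.0000: CF_t = 3.200000, DF = 0.664108, PV = 2.125145
  t = 9.5000: CF_t = 3.200000, DF = 0.649177, PV = 2.077366
  t = 10.0000: CF_t = 103.200000, DF = 0.634581, PV = 65.488799
Price P = sum_t PV_t = 114.298989


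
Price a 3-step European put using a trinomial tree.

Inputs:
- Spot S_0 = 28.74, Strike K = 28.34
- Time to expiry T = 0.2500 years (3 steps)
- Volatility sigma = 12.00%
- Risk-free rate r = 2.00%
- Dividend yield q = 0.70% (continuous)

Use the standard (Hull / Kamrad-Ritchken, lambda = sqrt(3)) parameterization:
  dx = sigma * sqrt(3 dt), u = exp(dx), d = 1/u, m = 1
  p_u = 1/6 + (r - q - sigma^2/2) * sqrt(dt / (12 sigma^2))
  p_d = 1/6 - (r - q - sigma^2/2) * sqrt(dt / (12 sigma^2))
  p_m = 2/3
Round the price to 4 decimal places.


Answer: Price = V(0,0) = 0.4606

Derivation:
dt = T/N = 0.083333; dx = sigma*sqrt(3*dt) = 0.060000
u = exp(dx) = 1.061837; d = 1/u = 0.941765
p_u = 0.170694, p_m = 0.666667, p_d = 0.162639
Discount per step: exp(-r*dt) = 0.998335
Stock lattice S(k, j) with j the centered position index:
  k=0: S(0,+0) = 28.7400
  k=1: S(1,-1) = 27.0663; S(1,+0) = 28.7400; S(1,+1) = 30.5172
  k=2: S(2,-2) = 25.4901; S(2,-1) = 27.0663; S(2,+0) = 28.7400; S(2,+1) = 30.5172; S(2,+2) = 32.4043
  k=3: S(3,-3) = 24.0057; S(3,-2) = 25.4901; S(3,-1) = 27.0663; S(3,+0) = 28.7400; S(3,+1) = 30.5172; S(3,+2) = 32.4043; S(3,+3) = 34.4080
Terminal payoffs V(N, j) = max(K - S_T, 0):
  V(3,-3) = 4.334334; V(3,-2) = 2.849907; V(3,-1) = 1.273687; V(3,+0) = 0.000000; V(3,+1) = 0.000000; V(3,+2) = 0.000000; V(3,+3) = 0.000000
Backward induction: V(k, j) = exp(-r*dt) * [p_u * V(k+1, j+1) + p_m * V(k+1, j) + p_d * V(k+1, j-1)]
  V(2,-2) = exp(-r*dt) * [p_u*1.273687 + p_m*2.849907 + p_d*4.334334] = 2.817581
  V(2,-1) = exp(-r*dt) * [p_u*0.000000 + p_m*1.273687 + p_d*2.849907] = 1.310445
  V(2,+0) = exp(-r*dt) * [p_u*0.000000 + p_m*0.000000 + p_d*1.273687] = 0.206806
  V(2,+1) = exp(-r*dt) * [p_u*0.000000 + p_m*0.000000 + p_d*0.000000] = 0.000000
  V(2,+2) = exp(-r*dt) * [p_u*0.000000 + p_m*0.000000 + p_d*0.000000] = 0.000000
  V(1,-1) = exp(-r*dt) * [p_u*0.206806 + p_m*1.310445 + p_d*2.817581] = 1.364902
  V(1,+0) = exp(-r*dt) * [p_u*0.000000 + p_m*0.206806 + p_d*1.310445] = 0.350415
  V(1,+1) = exp(-r*dt) * [p_u*0.000000 + p_m*0.000000 + p_d*0.206806] = 0.033579
  V(0,+0) = exp(-r*dt) * [p_u*0.033579 + p_m*0.350415 + p_d*1.364902] = 0.460560


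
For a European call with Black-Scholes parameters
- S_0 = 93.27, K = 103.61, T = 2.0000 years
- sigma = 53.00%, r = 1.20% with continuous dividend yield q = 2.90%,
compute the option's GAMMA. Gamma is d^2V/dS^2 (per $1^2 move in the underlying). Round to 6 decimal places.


Answer: Gamma = 0.005290

Derivation:
d1 = 0.1891372720; d2 = -0.5603959160
phi(d1) = 0.3918700548; exp(-qT) = 0.9436499474; exp(-rT) = 0.9762857098
Gamma = exp(-qT) * phi(d1) / (S * sigma * sqrt(T)) = 0.9436499474 * 0.3918700548 / (93.2700 * 0.5300 * 1.4142135624) = 0.005290


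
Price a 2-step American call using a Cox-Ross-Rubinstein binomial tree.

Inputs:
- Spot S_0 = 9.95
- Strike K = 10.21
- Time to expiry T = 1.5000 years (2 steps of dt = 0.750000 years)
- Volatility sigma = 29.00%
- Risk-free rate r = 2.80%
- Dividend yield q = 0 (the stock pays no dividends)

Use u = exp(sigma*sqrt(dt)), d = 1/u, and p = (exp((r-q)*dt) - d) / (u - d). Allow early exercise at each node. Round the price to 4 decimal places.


dt = T/N = 0.750000
u = exp(sigma*sqrt(dt)) = 1.285500; d = 1/u = 0.777908
p = (exp((r-q)*dt) - d) / (u - d) = 0.479350
Discount per step: exp(-r*dt) = 0.979219
Stock lattice S(k, i) with i counting down-moves:
  k=0: S(0,0) = 9.9500
  k=1: S(1,0) = 12.7907; S(1,1) = 7.7402
  k=2: S(2,0) = 16.4425; S(2,1) = 9.9500; S(2,2) = 6.0211
Terminal payoffs V(N, i) = max(S_T - K, 0):
  V(2,0) = 6.232464; V(2,1) = 0.000000; V(2,2) = 0.000000
Backward induction: V(k, i) = exp(-r*dt) * [p * V(k+1, i) + (1-p) * V(k+1, i+1)]; then take max(V_cont, immediate exercise) for American.
  V(1,0) = exp(-r*dt) * [p*6.232464 + (1-p)*0.000000] = 2.925450; exercise = 2.580720; V(1,0) = max -> 2.925450
  V(1,1) = exp(-r*dt) * [p*0.000000 + (1-p)*0.000000] = 0.000000; exercise = 0.000000; V(1,1) = max -> 0.000000
  V(0,0) = exp(-r*dt) * [p*2.925450 + (1-p)*0.000000] = 1.373174; exercise = 0.000000; V(0,0) = max -> 1.373174

Answer: Price = V(0,0) = 1.3732


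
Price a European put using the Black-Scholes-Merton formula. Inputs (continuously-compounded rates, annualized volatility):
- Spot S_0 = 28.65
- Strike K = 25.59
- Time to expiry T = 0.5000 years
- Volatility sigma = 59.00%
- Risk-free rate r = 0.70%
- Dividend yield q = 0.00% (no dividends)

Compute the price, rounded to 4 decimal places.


d1 = (ln(S/K) + (r - q + 0.5*sigma^2) * T) / (sigma * sqrt(T)) = 0.48772820
d2 = d1 - sigma * sqrt(T) = 0.07053520
exp(-rT) = 0.99650612; exp(-qT) = 1.00000000
P = K * exp(-rT) * N(-d2) - S_0 * exp(-qT) * N(-d1)
N(-d1) = 0.31287119; N(-d2) = 0.47188384
P = 25.5900 * 0.99650612 * 0.47188384 - 28.6500 * 1.00000000 * 0.31287119 = 3.0696

Answer: Price = 3.0696


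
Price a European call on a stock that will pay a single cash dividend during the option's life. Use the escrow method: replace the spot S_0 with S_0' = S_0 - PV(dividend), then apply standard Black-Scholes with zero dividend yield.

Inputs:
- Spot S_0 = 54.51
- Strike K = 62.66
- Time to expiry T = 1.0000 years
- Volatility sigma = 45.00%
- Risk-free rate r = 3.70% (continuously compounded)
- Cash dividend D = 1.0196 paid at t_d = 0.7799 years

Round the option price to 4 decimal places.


Answer: Price = 7.0621

Derivation:
PV(D) = D * exp(-r * t_d) = 1.0196 * 0.97155607 = 0.99059857
S_0' = S_0 - PV(D) = 54.5100 - 0.99059857 = 53.51940143
d1 = (ln(S_0'/K) + (r + sigma^2/2)*T) / (sigma*sqrt(T)) = -0.04317567
d2 = d1 - sigma*sqrt(T) = -0.49317567
exp(-rT) = 0.96367614
N(d1) = 0.48278075; N(d2) = 0.31094423
C = S_0' * N(d1) - K * exp(-rT) * N(d2) = 53.51940143 * 0.48278075 - 62.6600 * 0.96367614 * 0.31094423 = 7.0621


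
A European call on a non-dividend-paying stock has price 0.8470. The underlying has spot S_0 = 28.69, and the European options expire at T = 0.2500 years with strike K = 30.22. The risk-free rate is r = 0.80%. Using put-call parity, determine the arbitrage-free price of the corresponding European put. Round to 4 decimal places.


Put-call parity: C - P = S_0 * exp(-qT) - K * exp(-rT).
S_0 * exp(-qT) = 28.6900 * 1.00000000 = 28.69000000
K * exp(-rT) = 30.2200 * 0.99800200 = 30.15962040
P = C - S*exp(-qT) + K*exp(-rT)
P = 0.8470 - 28.69000000 + 30.15962040 = 2.3166

Answer: Put price = 2.3166


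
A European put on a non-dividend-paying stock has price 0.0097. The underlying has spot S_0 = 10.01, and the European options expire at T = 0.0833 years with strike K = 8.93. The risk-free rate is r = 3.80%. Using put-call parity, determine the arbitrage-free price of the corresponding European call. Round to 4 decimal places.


Put-call parity: C - P = S_0 * exp(-qT) - K * exp(-rT).
S_0 * exp(-qT) = 10.0100 * 1.00000000 = 10.01000000
K * exp(-rT) = 8.9300 * 0.99683960 = 8.90177767
C = P + S*exp(-qT) - K*exp(-rT)
C = 0.0097 + 10.01000000 - 8.90177767 = 1.1179

Answer: Call price = 1.1179


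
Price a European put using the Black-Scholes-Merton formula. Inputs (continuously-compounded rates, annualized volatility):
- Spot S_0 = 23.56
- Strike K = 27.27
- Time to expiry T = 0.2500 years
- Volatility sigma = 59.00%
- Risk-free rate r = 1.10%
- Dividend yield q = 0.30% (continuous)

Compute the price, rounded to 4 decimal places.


d1 = (ln(S/K) + (r - q + 0.5*sigma^2) * T) / (sigma * sqrt(T)) = -0.34143843
d2 = d1 - sigma * sqrt(T) = -0.63643843
exp(-rT) = 0.99725378; exp(-qT) = 0.99925028
P = K * exp(-rT) * N(-d2) - S_0 * exp(-qT) * N(-d1)
N(-d1) = 0.63361323; N(-d2) = 0.73775465
P = 27.2700 * 0.99725378 * 0.73775465 - 23.5600 * 0.99925028 * 0.63361323 = 5.1466

Answer: Price = 5.1466


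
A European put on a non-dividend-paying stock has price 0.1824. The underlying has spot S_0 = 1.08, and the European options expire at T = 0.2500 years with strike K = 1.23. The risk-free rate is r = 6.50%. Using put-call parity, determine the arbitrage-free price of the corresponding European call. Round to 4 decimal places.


Answer: Call price = 0.0522

Derivation:
Put-call parity: C - P = S_0 * exp(-qT) - K * exp(-rT).
S_0 * exp(-qT) = 1.0800 * 1.00000000 = 1.08000000
K * exp(-rT) = 1.2300 * 0.98388132 = 1.21017402
C = P + S*exp(-qT) - K*exp(-rT)
C = 0.1824 + 1.08000000 - 1.21017402 = 0.0522


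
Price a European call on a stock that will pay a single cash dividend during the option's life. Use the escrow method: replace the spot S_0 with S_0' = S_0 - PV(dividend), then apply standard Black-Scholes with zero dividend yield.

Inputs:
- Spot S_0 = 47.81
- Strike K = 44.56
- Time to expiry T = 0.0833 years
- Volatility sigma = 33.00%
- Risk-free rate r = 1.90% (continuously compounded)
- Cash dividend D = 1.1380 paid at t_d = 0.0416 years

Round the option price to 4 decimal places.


PV(D) = D * exp(-r * t_d) = 1.1380 * 0.99920991 = 1.13710088
S_0' = S_0 - PV(D) = 47.8100 - 1.13710088 = 46.67289912
d1 = (ln(S_0'/K) + (r + sigma^2/2)*T) / (sigma*sqrt(T)) = 0.55064477
d2 = d1 - sigma*sqrt(T) = 0.45540103
exp(-rT) = 0.99841855
N(d1) = 0.70906139; N(d2) = 0.67558962
C = S_0' * N(d1) - K * exp(-rT) * N(d2) = 46.67289912 * 0.70906139 - 44.5600 * 0.99841855 * 0.67558962 = 3.0373

Answer: Price = 3.0373


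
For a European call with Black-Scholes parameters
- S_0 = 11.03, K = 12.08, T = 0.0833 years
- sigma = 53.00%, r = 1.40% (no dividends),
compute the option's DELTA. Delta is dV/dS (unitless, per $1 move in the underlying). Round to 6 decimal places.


Answer: Delta = 0.304903

Derivation:
d1 = -0.5103490467; d2 = -0.6633162654
phi(d1) = 0.3502295060; exp(-qT) = 1.0000000000; exp(-rT) = 0.9988344797
N(d1) = 0.3049034736
Delta = exp(-qT) * N(d1) = 1.0000000000 * 0.3049034736 = 0.304903


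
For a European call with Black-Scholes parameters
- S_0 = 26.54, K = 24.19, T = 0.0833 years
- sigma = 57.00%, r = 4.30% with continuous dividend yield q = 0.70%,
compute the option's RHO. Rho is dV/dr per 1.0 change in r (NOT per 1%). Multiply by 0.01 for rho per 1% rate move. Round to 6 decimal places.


d1 = 0.6640527505; d2 = 0.4995408360
phi(d1) = 0.3200040712; exp(-qT) = 0.9994170700; exp(-rT) = 0.9964245074
N(d2) = 0.6913007870
Rho = K*T*exp(-rT)*N(d2) = 24.1900 * 0.0833 * 0.9964245074 * 0.6913007870 = 1.388009

Answer: Rho = 1.388009


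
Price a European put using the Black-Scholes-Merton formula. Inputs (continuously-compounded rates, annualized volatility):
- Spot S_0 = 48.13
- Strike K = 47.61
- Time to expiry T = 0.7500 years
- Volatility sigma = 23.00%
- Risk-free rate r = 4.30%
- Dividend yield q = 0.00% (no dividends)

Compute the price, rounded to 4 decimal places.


d1 = (ln(S/K) + (r - q + 0.5*sigma^2) * T) / (sigma * sqrt(T)) = 0.31603832
d2 = d1 - sigma * sqrt(T) = 0.11685248
exp(-rT) = 0.96826449; exp(-qT) = 1.00000000
P = K * exp(-rT) * N(-d2) - S_0 * exp(-qT) * N(-d1)
N(-d1) = 0.37598671; N(-d2) = 0.45348848
P = 47.6100 * 0.96826449 * 0.45348848 - 48.1300 * 1.00000000 * 0.37598671 = 2.8092

Answer: Price = 2.8092


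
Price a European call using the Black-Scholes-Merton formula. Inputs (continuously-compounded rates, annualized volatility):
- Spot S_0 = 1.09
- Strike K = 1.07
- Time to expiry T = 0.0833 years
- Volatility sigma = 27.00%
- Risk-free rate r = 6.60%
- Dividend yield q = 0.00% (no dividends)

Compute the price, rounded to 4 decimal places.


Answer: Price = 0.0480

Derivation:
d1 = (ln(S/K) + (r - q + 0.5*sigma^2) * T) / (sigma * sqrt(T)) = 0.34716129
d2 = d1 - sigma * sqrt(T) = 0.26923460
exp(-rT) = 0.99451729; exp(-qT) = 1.00000000
C = S_0 * exp(-qT) * N(d1) - K * exp(-rT) * N(d2)
N(d1) = 0.63576493; N(d2) = 0.60612542
C = 1.0900 * 1.00000000 * 0.63576493 - 1.0700 * 0.99451729 * 0.60612542 = 0.0480


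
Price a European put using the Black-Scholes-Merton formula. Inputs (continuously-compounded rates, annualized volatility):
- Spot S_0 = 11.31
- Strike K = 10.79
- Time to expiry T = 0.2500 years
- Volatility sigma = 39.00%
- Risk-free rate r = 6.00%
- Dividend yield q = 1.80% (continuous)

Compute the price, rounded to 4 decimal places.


Answer: Price = 0.5718

Derivation:
d1 = (ln(S/K) + (r - q + 0.5*sigma^2) * T) / (sigma * sqrt(T)) = 0.39271800
d2 = d1 - sigma * sqrt(T) = 0.19771800
exp(-rT) = 0.98511194; exp(-qT) = 0.99551011
P = K * exp(-rT) * N(-d2) - S_0 * exp(-qT) * N(-d1)
N(-d1) = 0.34726389; N(-d2) = 0.42163285
P = 10.7900 * 0.98511194 * 0.42163285 - 11.3100 * 0.99551011 * 0.34726389 = 0.5718


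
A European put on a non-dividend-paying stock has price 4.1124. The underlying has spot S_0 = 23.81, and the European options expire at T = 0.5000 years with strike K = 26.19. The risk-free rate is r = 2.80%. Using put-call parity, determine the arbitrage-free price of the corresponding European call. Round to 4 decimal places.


Answer: Call price = 2.0965

Derivation:
Put-call parity: C - P = S_0 * exp(-qT) - K * exp(-rT).
S_0 * exp(-qT) = 23.8100 * 1.00000000 = 23.81000000
K * exp(-rT) = 26.1900 * 0.98609754 = 25.82589468
C = P + S*exp(-qT) - K*exp(-rT)
C = 4.1124 + 23.81000000 - 25.82589468 = 2.0965


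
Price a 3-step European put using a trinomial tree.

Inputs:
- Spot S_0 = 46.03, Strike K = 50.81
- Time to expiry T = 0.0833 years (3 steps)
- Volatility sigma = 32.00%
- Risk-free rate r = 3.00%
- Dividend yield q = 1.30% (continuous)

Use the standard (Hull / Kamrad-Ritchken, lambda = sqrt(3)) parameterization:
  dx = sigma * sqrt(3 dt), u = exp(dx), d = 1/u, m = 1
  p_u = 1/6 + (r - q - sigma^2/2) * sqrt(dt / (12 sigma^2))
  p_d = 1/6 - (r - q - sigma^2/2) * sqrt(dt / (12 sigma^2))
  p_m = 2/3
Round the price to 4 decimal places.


Answer: Price = V(0,0) = 4.9820

Derivation:
dt = T/N = 0.027767; dx = sigma*sqrt(3*dt) = 0.092358
u = exp(dx) = 1.096757; d = 1/u = 0.911779
p_u = 0.161526, p_m = 0.666667, p_d = 0.171808
Discount per step: exp(-r*dt) = 0.999167
Stock lattice S(k, j) with j the centered position index:
  k=0: S(0,+0) = 46.0300
  k=1: S(1,-1) = 41.9692; S(1,+0) = 46.0300; S(1,+1) = 50.4837
  k=2: S(2,-2) = 38.2666; S(2,-1) = 41.9692; S(2,+0) = 46.0300; S(2,+1) = 50.4837; S(2,+2) = 55.3684
  k=3: S(3,-3) = 34.8907; S(3,-2) = 38.2666; S(3,-1) = 41.9692; S(3,+0) = 46.0300; S(3,+1) = 50.4837; S(3,+2) = 55.3684; S(3,+3) = 60.7256
Terminal payoffs V(N, j) = max(K - S_T, 0):
  V(3,-3) = 15.919288; V(3,-2) = 12.543370; V(3,-1) = 8.840809; V(3,+0) = 4.780000; V(3,+1) = 0.326279; V(3,+2) = 0.000000; V(3,+3) = 0.000000
Backward induction: V(k, j) = exp(-r*dt) * [p_u * V(k+1, j+1) + p_m * V(k+1, j) + p_d * V(k+1, j-1)]
  V(2,-2) = exp(-r*dt) * [p_u*8.840809 + p_m*12.543370 + p_d*15.919288] = 12.514891
  V(2,-1) = exp(-r*dt) * [p_u*4.780000 + p_m*8.840809 + p_d*12.543370] = 8.813668
  V(2,+0) = exp(-r*dt) * [p_u*0.326279 + p_m*4.780000 + p_d*8.840809] = 4.754326
  V(2,+1) = exp(-r*dt) * [p_u*0.000000 + p_m*0.326279 + p_d*4.780000] = 1.037895
  V(2,+2) = exp(-r*dt) * [p_u*0.000000 + p_m*0.000000 + p_d*0.326279] = 0.056011
  V(1,-1) = exp(-r*dt) * [p_u*4.754326 + p_m*8.813668 + p_d*12.514891] = 8.786556
  V(1,+0) = exp(-r*dt) * [p_u*1.037895 + p_m*4.754326 + p_d*8.813668] = 4.847413
  V(1,+1) = exp(-r*dt) * [p_u*0.056011 + p_m*1.037895 + p_d*4.754326] = 1.516543
  V(0,+0) = exp(-r*dt) * [p_u*1.516543 + p_m*4.847413 + p_d*8.786556] = 4.982016


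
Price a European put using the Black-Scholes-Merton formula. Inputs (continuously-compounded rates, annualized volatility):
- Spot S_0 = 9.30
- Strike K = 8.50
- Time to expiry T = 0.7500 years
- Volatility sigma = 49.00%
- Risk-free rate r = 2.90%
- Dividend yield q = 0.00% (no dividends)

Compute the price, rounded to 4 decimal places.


Answer: Price = 1.0388

Derivation:
d1 = (ln(S/K) + (r - q + 0.5*sigma^2) * T) / (sigma * sqrt(T)) = 0.47539666
d2 = d1 - sigma * sqrt(T) = 0.05104421
exp(-rT) = 0.97848483; exp(-qT) = 1.00000000
P = K * exp(-rT) * N(-d2) - S_0 * exp(-qT) * N(-d1)
N(-d1) = 0.31725214; N(-d2) = 0.47964514
P = 8.5000 * 0.97848483 * 0.47964514 - 9.3000 * 1.00000000 * 0.31725214 = 1.0388


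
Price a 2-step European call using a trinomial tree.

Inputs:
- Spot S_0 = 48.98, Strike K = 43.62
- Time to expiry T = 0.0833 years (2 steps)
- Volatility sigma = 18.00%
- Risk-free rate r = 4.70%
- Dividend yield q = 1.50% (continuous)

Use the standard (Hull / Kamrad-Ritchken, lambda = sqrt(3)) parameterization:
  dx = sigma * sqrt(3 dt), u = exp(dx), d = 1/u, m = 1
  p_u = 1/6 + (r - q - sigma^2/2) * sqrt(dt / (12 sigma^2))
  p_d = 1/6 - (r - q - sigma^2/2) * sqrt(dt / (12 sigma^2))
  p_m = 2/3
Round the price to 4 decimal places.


dt = T/N = 0.041650; dx = sigma*sqrt(3*dt) = 0.063627
u = exp(dx) = 1.065695; d = 1/u = 0.938355
p_u = 0.171838, p_m = 0.666667, p_d = 0.161495
Discount per step: exp(-r*dt) = 0.998044
Stock lattice S(k, j) with j the centered position index:
  k=0: S(0,+0) = 48.9800
  k=1: S(1,-1) = 45.9606; S(1,+0) = 48.9800; S(1,+1) = 52.1977
  k=2: S(2,-2) = 43.1274; S(2,-1) = 45.9606; S(2,+0) = 48.9800; S(2,+1) = 52.1977; S(2,+2) = 55.6268
Terminal payoffs V(N, j) = max(S_T - K, 0):
  V(2,-2) = 0.000000; V(2,-1) = 2.340630; V(2,+0) = 5.360000; V(2,+1) = 8.577726; V(2,+2) = 12.006840
Backward induction: V(k, j) = exp(-r*dt) * [p_u * V(k+1, j+1) + p_m * V(k+1, j) + p_d * V(k+1, j-1)]
  V(1,-1) = exp(-r*dt) * [p_u*5.360000 + p_m*2.340630 + p_d*0.000000] = 2.476619
  V(1,+0) = exp(-r*dt) * [p_u*8.577726 + p_m*5.360000 + p_d*2.340630] = 5.414704
  V(1,+1) = exp(-r*dt) * [p_u*12.006840 + p_m*8.577726 + p_d*5.360000] = 8.630419
  V(0,+0) = exp(-r*dt) * [p_u*8.630419 + p_m*5.414704 + p_d*2.476619] = 5.482057

Answer: Price = V(0,0) = 5.4821


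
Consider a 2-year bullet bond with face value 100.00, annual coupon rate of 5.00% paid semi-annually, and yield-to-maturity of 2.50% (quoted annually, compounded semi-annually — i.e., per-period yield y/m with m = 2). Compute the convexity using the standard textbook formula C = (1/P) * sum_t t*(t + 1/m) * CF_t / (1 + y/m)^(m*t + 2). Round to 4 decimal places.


Answer: Convexity = 4.6497

Derivation:
Coupon per period c = face * coupon_rate / m = 2.500000
Periods per year m = 2; per-period yield y/m = 0.012500
Number of cashflows N = 4
Cashflows (t years, CF_t, discount factor 1/(1+y/m)^(m*t), PV):
  t = 0.5000: CF_t = 2.500000, DF = 0.987654, PV = 2.469136
  t = 1.0000: CF_t = 2.500000, DF = 0.975461, PV = 2.438653
  t = 1.5000: CF_t = 2.500000, DF = 0.963418, PV = 2.408546
  t = 2.0000: CF_t = 102.500000, DF = 0.951524, PV = 97.531238
Price P = sum_t PV_t = 104.847572
Convexity numerator sum_t t*(t + 1/m) * CF_t / (1+y/m)^(m*t + 2):
  t = 0.5000: term = 1.204273
  t = 1.0000: term = 3.568216
  t = 1.5000: term = 7.048328
  t = 2.0000: term = 475.689624
Convexity = (1/P) * sum = 487.510441 / 104.847572 = 4.649707


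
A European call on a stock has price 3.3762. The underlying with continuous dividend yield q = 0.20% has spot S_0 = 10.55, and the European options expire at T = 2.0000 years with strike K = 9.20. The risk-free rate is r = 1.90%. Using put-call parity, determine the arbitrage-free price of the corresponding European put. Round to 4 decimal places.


Put-call parity: C - P = S_0 * exp(-qT) - K * exp(-rT).
S_0 * exp(-qT) = 10.5500 * 0.99600799 = 10.50788429
K * exp(-rT) = 9.2000 * 0.96271294 = 8.85695906
P = C - S*exp(-qT) + K*exp(-rT)
P = 3.3762 - 10.50788429 + 8.85695906 = 1.7253

Answer: Put price = 1.7253


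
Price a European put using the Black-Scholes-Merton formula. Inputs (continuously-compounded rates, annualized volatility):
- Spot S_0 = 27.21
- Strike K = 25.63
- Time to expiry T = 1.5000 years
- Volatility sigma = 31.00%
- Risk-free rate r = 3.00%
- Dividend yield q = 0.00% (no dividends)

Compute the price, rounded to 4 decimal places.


d1 = (ln(S/K) + (r - q + 0.5*sigma^2) * T) / (sigma * sqrt(T)) = 0.46591932
d2 = d1 - sigma * sqrt(T) = 0.08624841
exp(-rT) = 0.95599748; exp(-qT) = 1.00000000
P = K * exp(-rT) * N(-d2) - S_0 * exp(-qT) * N(-d1)
N(-d1) = 0.32063663; N(-d2) = 0.46563447
P = 25.6300 * 0.95599748 * 0.46563447 - 27.2100 * 1.00000000 * 0.32063663 = 2.6846

Answer: Price = 2.6846


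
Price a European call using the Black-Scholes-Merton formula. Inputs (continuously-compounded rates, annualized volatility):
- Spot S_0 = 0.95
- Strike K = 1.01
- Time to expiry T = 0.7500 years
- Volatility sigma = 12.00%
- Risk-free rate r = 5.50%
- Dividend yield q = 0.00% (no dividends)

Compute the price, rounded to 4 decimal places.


d1 = (ln(S/K) + (r - q + 0.5*sigma^2) * T) / (sigma * sqrt(T)) = -0.14042722
d2 = d1 - sigma * sqrt(T) = -0.24435027
exp(-rT) = 0.95958920; exp(-qT) = 1.00000000
C = S_0 * exp(-qT) * N(d1) - K * exp(-rT) * N(d2)
N(d1) = 0.44416122; N(d2) = 0.40347978
C = 0.9500 * 1.00000000 * 0.44416122 - 1.0100 * 0.95958920 * 0.40347978 = 0.0309

Answer: Price = 0.0309


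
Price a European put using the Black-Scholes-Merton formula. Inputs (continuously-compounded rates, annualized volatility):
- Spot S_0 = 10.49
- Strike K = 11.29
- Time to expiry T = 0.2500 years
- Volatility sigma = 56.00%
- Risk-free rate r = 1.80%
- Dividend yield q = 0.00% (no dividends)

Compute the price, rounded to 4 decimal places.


d1 = (ln(S/K) + (r - q + 0.5*sigma^2) * T) / (sigma * sqrt(T)) = -0.10641056
d2 = d1 - sigma * sqrt(T) = -0.38641056
exp(-rT) = 0.99551011; exp(-qT) = 1.00000000
P = K * exp(-rT) * N(-d2) - S_0 * exp(-qT) * N(-d1)
N(-d1) = 0.54237169; N(-d2) = 0.65040368
P = 11.2900 * 0.99551011 * 0.65040368 - 10.4900 * 1.00000000 * 0.54237169 = 1.6206

Answer: Price = 1.6206


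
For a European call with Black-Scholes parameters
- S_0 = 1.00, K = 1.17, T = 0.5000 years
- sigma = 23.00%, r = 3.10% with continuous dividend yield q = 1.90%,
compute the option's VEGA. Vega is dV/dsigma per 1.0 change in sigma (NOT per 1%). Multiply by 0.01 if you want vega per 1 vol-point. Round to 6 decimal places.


d1 = -0.8471677181; d2 = -1.0098022778
phi(d1) = 0.2786538065; exp(-qT) = 0.9905449824; exp(-rT) = 0.9846195068
Vega = S * exp(-qT) * phi(d1) * sqrt(T) = 1.0000 * 0.9905449824 * 0.2786538065 * 0.7071067812 = 0.195175

Answer: Vega = 0.195175


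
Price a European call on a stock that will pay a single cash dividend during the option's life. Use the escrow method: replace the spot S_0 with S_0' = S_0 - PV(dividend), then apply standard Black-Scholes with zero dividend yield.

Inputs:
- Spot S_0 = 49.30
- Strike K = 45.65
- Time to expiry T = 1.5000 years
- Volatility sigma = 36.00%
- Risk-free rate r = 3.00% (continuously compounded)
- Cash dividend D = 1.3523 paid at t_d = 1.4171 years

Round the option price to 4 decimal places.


PV(D) = D * exp(-r * t_d) = 1.3523 * 0.95837801 = 1.29601458
S_0' = S_0 - PV(D) = 49.3000 - 1.29601458 = 48.00398542
d1 = (ln(S_0'/K) + (r + sigma^2/2)*T) / (sigma*sqrt(T)) = 0.43655448
d2 = d1 - sigma*sqrt(T) = -0.00435367
exp(-rT) = 0.95599748
N(d1) = 0.66878276; N(d2) = 0.49826314
C = S_0' * N(d1) - K * exp(-rT) * N(d2) = 48.00398542 * 0.66878276 - 45.6500 * 0.95599748 * 0.49826314 = 10.3594

Answer: Price = 10.3594


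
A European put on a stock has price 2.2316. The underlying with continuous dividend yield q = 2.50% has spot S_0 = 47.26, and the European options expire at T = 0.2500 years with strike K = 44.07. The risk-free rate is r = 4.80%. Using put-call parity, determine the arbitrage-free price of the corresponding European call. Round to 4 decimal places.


Put-call parity: C - P = S_0 * exp(-qT) - K * exp(-rT).
S_0 * exp(-qT) = 47.2600 * 0.99376949 = 46.96554613
K * exp(-rT) = 44.0700 * 0.98807171 = 43.54432039
C = P + S*exp(-qT) - K*exp(-rT)
C = 2.2316 + 46.96554613 - 43.54432039 = 5.6528

Answer: Call price = 5.6528


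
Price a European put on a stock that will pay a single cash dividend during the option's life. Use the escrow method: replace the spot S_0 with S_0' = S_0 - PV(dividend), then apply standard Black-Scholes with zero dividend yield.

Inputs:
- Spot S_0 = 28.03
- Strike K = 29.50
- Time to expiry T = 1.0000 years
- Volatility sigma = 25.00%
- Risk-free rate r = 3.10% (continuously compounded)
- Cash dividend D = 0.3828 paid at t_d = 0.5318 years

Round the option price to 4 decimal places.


Answer: Price = 3.2961

Derivation:
PV(D) = D * exp(-r * t_d) = 0.3828 * 0.98364935 = 0.37654097
S_0' = S_0 - PV(D) = 28.0300 - 0.37654097 = 27.65345903
d1 = (ln(S_0'/K) + (r + sigma^2/2)*T) / (sigma*sqrt(T)) = -0.00955777
d2 = d1 - sigma*sqrt(T) = -0.25955777
exp(-rT) = 0.96947557
N(-d1) = 0.50381294; N(-d2) = 0.60239754
P = K * exp(-rT) * N(-d2) - S_0' * N(-d1) = 29.5000 * 0.96947557 * 0.60239754 - 27.65345903 * 0.50381294 = 3.2961


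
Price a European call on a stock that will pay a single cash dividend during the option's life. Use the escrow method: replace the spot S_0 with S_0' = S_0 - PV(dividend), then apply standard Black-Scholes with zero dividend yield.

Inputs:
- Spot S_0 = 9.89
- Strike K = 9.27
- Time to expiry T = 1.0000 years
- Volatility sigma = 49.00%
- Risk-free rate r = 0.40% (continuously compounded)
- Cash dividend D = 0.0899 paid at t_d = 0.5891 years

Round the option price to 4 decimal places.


PV(D) = D * exp(-r * t_d) = 0.0899 * 0.99764637 = 0.08968841
S_0' = S_0 - PV(D) = 9.8900 - 0.08968841 = 9.80031159
d1 = (ln(S_0'/K) + (r + sigma^2/2)*T) / (sigma*sqrt(T)) = 0.36669551
d2 = d1 - sigma*sqrt(T) = -0.12330449
exp(-rT) = 0.99600799
N(d1) = 0.64307692; N(d2) = 0.45093299
C = S_0' * N(d1) - K * exp(-rT) * N(d2) = 9.80031159 * 0.64307692 - 9.2700 * 0.99600799 * 0.45093299 = 2.1389

Answer: Price = 2.1389


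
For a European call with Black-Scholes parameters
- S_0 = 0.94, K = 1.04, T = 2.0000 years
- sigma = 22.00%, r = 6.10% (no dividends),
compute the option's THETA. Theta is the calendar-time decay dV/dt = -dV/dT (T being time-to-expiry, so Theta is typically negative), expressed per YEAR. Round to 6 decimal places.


Answer: Theta = -0.054554

Derivation:
d1 = 0.2227511169; d2 = -0.0883758668
phi(d1) = 0.3891666724; exp(-qT) = 1.0000000000; exp(-rT) = 0.8851483685
Theta = -S*exp(-qT)*phi(d1)*sigma/(2*sqrt(T)) - r*K*exp(-rT)*N(d2) + q*S*exp(-qT)*N(d1)
N(d1) = 0.5881353924; N(d2) = 0.4647889709; sqrt(T) = 1.4142135624
Term 1 = -0.9400 * 1.0000000000 * 0.3891666724 * 0.2200 / (2 * 1.4142135624) = -0.0284538594
Term 2 = -0.0610 * 1.0400 * 0.8851483685 * 0.4647889709 = -0.0260996727
Term 3 = 0 (no dividend yield, q = 0)
Theta = -0.0284538594 + (-0.0260996727) + (0.0000000000) = -0.054554


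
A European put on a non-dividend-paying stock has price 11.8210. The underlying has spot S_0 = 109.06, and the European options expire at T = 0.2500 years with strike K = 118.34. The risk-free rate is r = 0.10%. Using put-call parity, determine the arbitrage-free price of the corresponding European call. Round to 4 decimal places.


Answer: Call price = 2.5706

Derivation:
Put-call parity: C - P = S_0 * exp(-qT) - K * exp(-rT).
S_0 * exp(-qT) = 109.0600 * 1.00000000 = 109.06000000
K * exp(-rT) = 118.3400 * 0.99975003 = 118.31041870
C = P + S*exp(-qT) - K*exp(-rT)
C = 11.8210 + 109.06000000 - 118.31041870 = 2.5706


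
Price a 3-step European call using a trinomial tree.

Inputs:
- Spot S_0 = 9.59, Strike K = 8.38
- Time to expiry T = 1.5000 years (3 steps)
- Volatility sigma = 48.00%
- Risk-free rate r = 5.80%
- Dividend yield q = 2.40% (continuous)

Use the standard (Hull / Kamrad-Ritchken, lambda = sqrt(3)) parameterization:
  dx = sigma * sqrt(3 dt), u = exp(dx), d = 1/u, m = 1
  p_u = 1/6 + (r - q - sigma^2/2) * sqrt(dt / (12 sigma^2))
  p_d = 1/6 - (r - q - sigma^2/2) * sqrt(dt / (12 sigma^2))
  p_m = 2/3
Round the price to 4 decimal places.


Answer: Price = V(0,0) = 2.7943

Derivation:
dt = T/N = 0.500000; dx = sigma*sqrt(3*dt) = 0.587878
u = exp(dx) = 1.800164; d = 1/u = 0.555505
p_u = 0.132136, p_m = 0.666667, p_d = 0.201198
Discount per step: exp(-r*dt) = 0.971416
Stock lattice S(k, j) with j the centered position index:
  k=0: S(0,+0) = 9.5900
  k=1: S(1,-1) = 5.3273; S(1,+0) = 9.5900; S(1,+1) = 17.2636
  k=2: S(2,-2) = 2.9593; S(2,-1) = 5.3273; S(2,+0) = 9.5900; S(2,+1) = 17.2636; S(2,+2) = 31.0772
  k=3: S(3,-3) = 1.6439; S(3,-2) = 2.9593; S(3,-1) = 5.3273; S(3,+0) = 9.5900; S(3,+1) = 17.2636; S(3,+2) = 31.0772; S(3,+3) = 55.9441
Terminal payoffs V(N, j) = max(S_T - K, 0):
  V(3,-3) = 0.000000; V(3,-2) = 0.000000; V(3,-1) = 0.000000; V(3,+0) = 1.210000; V(3,+1) = 8.883569; V(3,+2) = 22.697248; V(3,+3) = 47.564129
Backward induction: V(k, j) = exp(-r*dt) * [p_u * V(k+1, j+1) + p_m * V(k+1, j) + p_d * V(k+1, j-1)]
  V(2,-2) = exp(-r*dt) * [p_u*0.000000 + p_m*0.000000 + p_d*0.000000] = 0.000000
  V(2,-1) = exp(-r*dt) * [p_u*1.210000 + p_m*0.000000 + p_d*0.000000] = 0.155314
  V(2,+0) = exp(-r*dt) * [p_u*8.883569 + p_m*1.210000 + p_d*0.000000] = 1.923893
  V(2,+1) = exp(-r*dt) * [p_u*22.697248 + p_m*8.883569 + p_d*1.210000] = 8.902978
  V(2,+2) = exp(-r*dt) * [p_u*47.564129 + p_m*22.697248 + p_d*8.883569] = 22.540524
  V(1,-1) = exp(-r*dt) * [p_u*1.923893 + p_m*0.155314 + p_d*0.000000] = 0.347532
  V(1,+0) = exp(-r*dt) * [p_u*8.902978 + p_m*1.923893 + p_d*0.155314] = 2.419065
  V(1,+1) = exp(-r*dt) * [p_u*22.540524 + p_m*8.902978 + p_d*1.923893] = 9.034958
  V(0,+0) = exp(-r*dt) * [p_u*9.034958 + p_m*2.419065 + p_d*0.347532] = 2.794253


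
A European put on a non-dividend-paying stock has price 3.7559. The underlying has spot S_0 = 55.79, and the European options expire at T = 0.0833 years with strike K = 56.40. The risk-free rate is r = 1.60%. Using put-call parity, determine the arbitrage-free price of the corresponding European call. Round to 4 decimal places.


Put-call parity: C - P = S_0 * exp(-qT) - K * exp(-rT).
S_0 * exp(-qT) = 55.7900 * 1.00000000 = 55.79000000
K * exp(-rT) = 56.4000 * 0.99866809 = 56.32488015
C = P + S*exp(-qT) - K*exp(-rT)
C = 3.7559 + 55.79000000 - 56.32488015 = 3.2210

Answer: Call price = 3.2210


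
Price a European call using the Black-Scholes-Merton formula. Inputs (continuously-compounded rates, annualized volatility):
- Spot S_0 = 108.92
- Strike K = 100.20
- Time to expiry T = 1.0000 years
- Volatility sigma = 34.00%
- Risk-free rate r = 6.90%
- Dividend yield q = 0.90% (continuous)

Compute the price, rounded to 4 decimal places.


Answer: Price = 21.9887

Derivation:
d1 = (ln(S/K) + (r - q + 0.5*sigma^2) * T) / (sigma * sqrt(T)) = 0.59189847
d2 = d1 - sigma * sqrt(T) = 0.25189847
exp(-rT) = 0.93332668; exp(-qT) = 0.99104038
C = S_0 * exp(-qT) * N(d1) - K * exp(-rT) * N(d2)
N(d1) = 0.72304071; N(d2) = 0.59944023
C = 108.9200 * 0.99104038 * 0.72304071 - 100.2000 * 0.93332668 * 0.59944023 = 21.9887


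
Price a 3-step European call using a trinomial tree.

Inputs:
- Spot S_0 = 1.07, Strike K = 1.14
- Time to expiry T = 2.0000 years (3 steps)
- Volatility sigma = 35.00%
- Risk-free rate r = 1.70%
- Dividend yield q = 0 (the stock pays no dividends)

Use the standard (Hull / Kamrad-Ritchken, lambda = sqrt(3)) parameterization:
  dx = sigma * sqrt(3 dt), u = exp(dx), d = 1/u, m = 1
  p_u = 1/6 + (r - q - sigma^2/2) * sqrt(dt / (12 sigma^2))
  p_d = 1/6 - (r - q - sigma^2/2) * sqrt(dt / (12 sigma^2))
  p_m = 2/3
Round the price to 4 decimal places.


Answer: Price = V(0,0) = 0.1870

Derivation:
dt = T/N = 0.666667; dx = sigma*sqrt(3*dt) = 0.494975
u = exp(dx) = 1.640457; d = 1/u = 0.609586
p_u = 0.136867, p_m = 0.666667, p_d = 0.196466
Discount per step: exp(-r*dt) = 0.988731
Stock lattice S(k, j) with j the centered position index:
  k=0: S(0,+0) = 1.0700
  k=1: S(1,-1) = 0.6523; S(1,+0) = 1.0700; S(1,+1) = 1.7553
  k=2: S(2,-2) = 0.3976; S(2,-1) = 0.6523; S(2,+0) = 1.0700; S(2,+1) = 1.7553; S(2,+2) = 2.8795
  k=3: S(3,-3) = 0.2424; S(3,-2) = 0.3976; S(3,-1) = 0.6523; S(3,+0) = 1.0700; S(3,+1) = 1.7553; S(3,+2) = 2.8795; S(3,+3) = 4.7237
Terminal payoffs V(N, j) = max(S_T - K, 0):
  V(3,-3) = 0.000000; V(3,-2) = 0.000000; V(3,-1) = 0.000000; V(3,+0) = 0.000000; V(3,+1) = 0.615289; V(3,+2) = 1.739475; V(3,+3) = 3.583655
Backward induction: V(k, j) = exp(-r*dt) * [p_u * V(k+1, j+1) + p_m * V(k+1, j) + p_d * V(k+1, j-1)]
  V(2,-2) = exp(-r*dt) * [p_u*0.000000 + p_m*0.000000 + p_d*0.000000] = 0.000000
  V(2,-1) = exp(-r*dt) * [p_u*0.000000 + p_m*0.000000 + p_d*0.000000] = 0.000000
  V(2,+0) = exp(-r*dt) * [p_u*0.615289 + p_m*0.000000 + p_d*0.000000] = 0.083264
  V(2,+1) = exp(-r*dt) * [p_u*1.739475 + p_m*0.615289 + p_d*0.000000] = 0.640964
  V(2,+2) = exp(-r*dt) * [p_u*3.583655 + p_m*1.739475 + p_d*0.615289] = 1.751060
  V(1,-1) = exp(-r*dt) * [p_u*0.083264 + p_m*0.000000 + p_d*0.000000] = 0.011268
  V(1,+0) = exp(-r*dt) * [p_u*0.640964 + p_m*0.083264 + p_d*0.000000] = 0.141622
  V(1,+1) = exp(-r*dt) * [p_u*1.751060 + p_m*0.640964 + p_d*0.083264] = 0.675630
  V(0,+0) = exp(-r*dt) * [p_u*0.675630 + p_m*0.141622 + p_d*0.011268] = 0.186969


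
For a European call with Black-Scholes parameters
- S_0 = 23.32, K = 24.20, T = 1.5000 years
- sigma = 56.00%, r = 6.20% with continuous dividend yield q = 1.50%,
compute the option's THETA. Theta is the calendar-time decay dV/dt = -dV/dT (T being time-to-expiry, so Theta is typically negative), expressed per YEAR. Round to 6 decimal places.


d1 = 0.3917123806; d2 = -0.2941447474
phi(d1) = 0.3694803102; exp(-qT) = 0.9777512372; exp(-rT) = 0.9111935003
Theta = -S*exp(-qT)*phi(d1)*sigma/(2*sqrt(T)) - r*K*exp(-rT)*N(d2) + q*S*exp(-qT)*N(d1)
N(d1) = 0.6523646294; N(d2) = 0.3843236495; sqrt(T) = 1.2247448714
Term 1 = -23.3200 * 0.9777512372 * 0.3694803102 * 0.5600 / (2 * 1.2247448714) = -1.9260192419
Term 2 = -0.0620 * 24.2000 * 0.9111935003 * 0.3843236495 = -0.5254298944
Term 3 = 0.0150 * 23.3200 * 0.9777512372 * 0.6523646294 = 0.2231200432
Theta = -1.9260192419 + (-0.5254298944) + (0.2231200432) = -2.228329

Answer: Theta = -2.228329
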